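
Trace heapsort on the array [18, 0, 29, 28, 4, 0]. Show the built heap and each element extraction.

Build heap: [29, 28, 18, 0, 4, 0]
Extract 29: [28, 4, 18, 0, 0, 29]
Extract 28: [18, 4, 0, 0, 28, 29]
Extract 18: [4, 0, 0, 18, 28, 29]
Extract 4: [0, 0, 4, 18, 28, 29]
Extract 0: [0, 0, 4, 18, 28, 29]


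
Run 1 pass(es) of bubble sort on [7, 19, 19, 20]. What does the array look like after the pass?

After pass 1: [7, 19, 19, 20] (0 swaps)
Total swaps: 0


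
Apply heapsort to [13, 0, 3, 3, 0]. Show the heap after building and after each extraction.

Build heap: [13, 3, 3, 0, 0]
Extract 13: [3, 0, 3, 0, 13]
Extract 3: [3, 0, 0, 3, 13]
Extract 3: [0, 0, 3, 3, 13]
Extract 0: [0, 0, 3, 3, 13]


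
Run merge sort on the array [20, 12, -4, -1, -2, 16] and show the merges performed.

Divide and conquer:
  Merge [12] + [-4] -> [-4, 12]
  Merge [20] + [-4, 12] -> [-4, 12, 20]
  Merge [-2] + [16] -> [-2, 16]
  Merge [-1] + [-2, 16] -> [-2, -1, 16]
  Merge [-4, 12, 20] + [-2, -1, 16] -> [-4, -2, -1, 12, 16, 20]


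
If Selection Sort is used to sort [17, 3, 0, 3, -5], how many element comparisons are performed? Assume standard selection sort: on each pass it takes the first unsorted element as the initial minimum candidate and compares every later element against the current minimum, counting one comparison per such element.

Pass 1: scan indices 1..4 for the minimum = 4 comparison(s); min is -5, place at index 0 -> [-5, 3, 0, 3, 17]
Pass 2: scan indices 2..4 for the minimum = 3 comparison(s); min is 0, place at index 1 -> [-5, 0, 3, 3, 17]
Pass 3: scan indices 3..4 for the minimum = 2 comparison(s); min is 3, place at index 2 -> [-5, 0, 3, 3, 17]
Pass 4: scan indices 4..4 for the minimum = 1 comparison(s); min is 3, place at index 3 -> [-5, 0, 3, 3, 17]
Selection sort always scans the whole unsorted suffix, so the count is (n-1) + (n-2) + ... + 1 = n(n-1)/2 = 5*4/2 = 10 regardless of the input order.
Total comparisons: 4 + 3 + 2 + 1 = 10


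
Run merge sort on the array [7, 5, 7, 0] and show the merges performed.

Divide and conquer:
  Merge [7] + [5] -> [5, 7]
  Merge [7] + [0] -> [0, 7]
  Merge [5, 7] + [0, 7] -> [0, 5, 7, 7]


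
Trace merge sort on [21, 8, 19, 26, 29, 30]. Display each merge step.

Divide and conquer:
  Merge [8] + [19] -> [8, 19]
  Merge [21] + [8, 19] -> [8, 19, 21]
  Merge [29] + [30] -> [29, 30]
  Merge [26] + [29, 30] -> [26, 29, 30]
  Merge [8, 19, 21] + [26, 29, 30] -> [8, 19, 21, 26, 29, 30]


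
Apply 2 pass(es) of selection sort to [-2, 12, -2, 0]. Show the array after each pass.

Pass 1: Select minimum -2 at index 0, swap -> [-2, 12, -2, 0]
Pass 2: Select minimum -2 at index 2, swap -> [-2, -2, 12, 0]


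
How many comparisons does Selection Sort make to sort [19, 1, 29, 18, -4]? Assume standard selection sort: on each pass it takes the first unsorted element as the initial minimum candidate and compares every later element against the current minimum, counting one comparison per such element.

Pass 1: scan indices 1..4 for the minimum = 4 comparison(s); min is -4, place at index 0 -> [-4, 1, 29, 18, 19]
Pass 2: scan indices 2..4 for the minimum = 3 comparison(s); min is 1, place at index 1 -> [-4, 1, 29, 18, 19]
Pass 3: scan indices 3..4 for the minimum = 2 comparison(s); min is 18, place at index 2 -> [-4, 1, 18, 29, 19]
Pass 4: scan indices 4..4 for the minimum = 1 comparison(s); min is 19, place at index 3 -> [-4, 1, 18, 19, 29]
Selection sort always scans the whole unsorted suffix, so the count is (n-1) + (n-2) + ... + 1 = n(n-1)/2 = 5*4/2 = 10 regardless of the input order.
Total comparisons: 4 + 3 + 2 + 1 = 10


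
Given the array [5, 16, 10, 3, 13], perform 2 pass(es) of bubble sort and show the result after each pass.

After pass 1: [5, 10, 3, 13, 16] (3 swaps)
After pass 2: [5, 3, 10, 13, 16] (1 swaps)
Total swaps: 4


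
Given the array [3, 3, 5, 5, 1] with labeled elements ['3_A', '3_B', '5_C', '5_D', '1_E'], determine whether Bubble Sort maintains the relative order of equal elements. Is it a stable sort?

Trace Bubble Sort on the labeled array (the key is the number; the letter only tracks identity):
  After pass 1: [3_A, 3_B, 5_C, 1_E, 5_D]
  After pass 2: [3_A, 3_B, 1_E, 5_C, 5_D]
  After pass 3: [3_A, 1_E, 3_B, 5_C, 5_D]
  After pass 4: [1_E, 3_A, 3_B, 5_C, 5_D]
Final order: [1_E, 3_A, 3_B, 5_C, 5_D]
Equal keys:
  value 3: originally 3_A, 3_B; after sorting 3_A, 3_B -> order preserved
  value 5: originally 5_C, 5_D; after sorting 5_C, 5_D -> order preserved
All equal keys kept their original relative order. Bubble Sort is stable: it only swaps adjacent elements when the left one is strictly greater, so equal keys never move past each other.
Answer: Stable


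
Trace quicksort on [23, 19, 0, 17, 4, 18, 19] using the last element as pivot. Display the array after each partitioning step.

Partition 1: pivot=19 at index 5 -> [19, 0, 17, 4, 18, 19, 23]
Partition 2: pivot=18 at index 3 -> [0, 17, 4, 18, 19, 19, 23]
Partition 3: pivot=4 at index 1 -> [0, 4, 17, 18, 19, 19, 23]


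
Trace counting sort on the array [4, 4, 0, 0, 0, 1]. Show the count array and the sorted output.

Count array: [3, 1, 0, 0, 2]
(count[i] = number of elements equal to i)
Cumulative count: [3, 4, 4, 4, 6]
Sorted: [0, 0, 0, 1, 4, 4]


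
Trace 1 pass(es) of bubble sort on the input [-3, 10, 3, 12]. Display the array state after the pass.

After pass 1: [-3, 3, 10, 12] (1 swaps)
Total swaps: 1


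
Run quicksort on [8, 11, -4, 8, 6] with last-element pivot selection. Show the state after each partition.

Partition 1: pivot=6 at index 1 -> [-4, 6, 8, 8, 11]
Partition 2: pivot=11 at index 4 -> [-4, 6, 8, 8, 11]
Partition 3: pivot=8 at index 3 -> [-4, 6, 8, 8, 11]


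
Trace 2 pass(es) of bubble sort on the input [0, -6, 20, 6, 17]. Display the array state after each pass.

After pass 1: [-6, 0, 6, 17, 20] (3 swaps)
After pass 2: [-6, 0, 6, 17, 20] (0 swaps)
Total swaps: 3


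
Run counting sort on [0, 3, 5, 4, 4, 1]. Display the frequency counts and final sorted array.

Count array: [1, 1, 0, 1, 2, 1]
(count[i] = number of elements equal to i)
Cumulative count: [1, 2, 2, 3, 5, 6]
Sorted: [0, 1, 3, 4, 4, 5]


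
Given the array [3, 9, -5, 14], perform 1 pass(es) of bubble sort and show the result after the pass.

After pass 1: [3, -5, 9, 14] (1 swaps)
Total swaps: 1


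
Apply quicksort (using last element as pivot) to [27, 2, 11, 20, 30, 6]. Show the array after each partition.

Partition 1: pivot=6 at index 1 -> [2, 6, 11, 20, 30, 27]
Partition 2: pivot=27 at index 4 -> [2, 6, 11, 20, 27, 30]
Partition 3: pivot=20 at index 3 -> [2, 6, 11, 20, 27, 30]


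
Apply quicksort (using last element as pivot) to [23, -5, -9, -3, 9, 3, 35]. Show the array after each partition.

Partition 1: pivot=35 at index 6 -> [23, -5, -9, -3, 9, 3, 35]
Partition 2: pivot=3 at index 3 -> [-5, -9, -3, 3, 9, 23, 35]
Partition 3: pivot=-3 at index 2 -> [-5, -9, -3, 3, 9, 23, 35]
Partition 4: pivot=-9 at index 0 -> [-9, -5, -3, 3, 9, 23, 35]
Partition 5: pivot=23 at index 5 -> [-9, -5, -3, 3, 9, 23, 35]


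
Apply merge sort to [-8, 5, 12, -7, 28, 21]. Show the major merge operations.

Divide and conquer:
  Merge [5] + [12] -> [5, 12]
  Merge [-8] + [5, 12] -> [-8, 5, 12]
  Merge [28] + [21] -> [21, 28]
  Merge [-7] + [21, 28] -> [-7, 21, 28]
  Merge [-8, 5, 12] + [-7, 21, 28] -> [-8, -7, 5, 12, 21, 28]


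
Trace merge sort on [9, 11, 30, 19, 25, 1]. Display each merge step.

Divide and conquer:
  Merge [11] + [30] -> [11, 30]
  Merge [9] + [11, 30] -> [9, 11, 30]
  Merge [25] + [1] -> [1, 25]
  Merge [19] + [1, 25] -> [1, 19, 25]
  Merge [9, 11, 30] + [1, 19, 25] -> [1, 9, 11, 19, 25, 30]


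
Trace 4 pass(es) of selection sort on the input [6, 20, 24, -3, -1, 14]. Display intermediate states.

Pass 1: Select minimum -3 at index 3, swap -> [-3, 20, 24, 6, -1, 14]
Pass 2: Select minimum -1 at index 4, swap -> [-3, -1, 24, 6, 20, 14]
Pass 3: Select minimum 6 at index 3, swap -> [-3, -1, 6, 24, 20, 14]
Pass 4: Select minimum 14 at index 5, swap -> [-3, -1, 6, 14, 20, 24]


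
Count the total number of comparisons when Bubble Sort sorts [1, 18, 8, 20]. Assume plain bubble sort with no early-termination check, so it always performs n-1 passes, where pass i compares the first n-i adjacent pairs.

Pass 1: compare adjacent pairs (0,1)..(2,3) = 3 comparison(s), 1 swap(s) -> [1, 8, 18, 20]
Pass 2: compare adjacent pairs (0,1)..(1,2) = 2 comparison(s), 0 swap(s) -> [1, 8, 18, 20]
Pass 3: compare adjacent pairs (0,1)..(0,1) = 1 comparison(s), 0 swap(s) -> [1, 8, 18, 20]
Total comparisons: 3 + 2 + 1 = 6


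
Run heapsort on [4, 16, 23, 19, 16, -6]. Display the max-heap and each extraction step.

Build heap: [23, 19, 4, 16, 16, -6]
Extract 23: [19, 16, 4, -6, 16, 23]
Extract 19: [16, 16, 4, -6, 19, 23]
Extract 16: [16, -6, 4, 16, 19, 23]
Extract 16: [4, -6, 16, 16, 19, 23]
Extract 4: [-6, 4, 16, 16, 19, 23]


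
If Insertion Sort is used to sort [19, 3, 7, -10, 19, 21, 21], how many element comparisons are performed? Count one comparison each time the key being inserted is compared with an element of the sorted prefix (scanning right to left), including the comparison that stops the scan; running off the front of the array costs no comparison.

Insert 3: 19 > 3 (shift), reached front = 1 comparison(s) -> [3, 19, 7, -10, 19, 21, 21]
Insert 7: 19 > 7 (shift), 3 <= 7 (stop) = 2 comparison(s) -> [3, 7, 19, -10, 19, 21, 21]
Insert -10: 19 > -10 (shift), 7 > -10 (shift), 3 > -10 (shift), reached front = 3 comparison(s) -> [-10, 3, 7, 19, 19, 21, 21]
Insert 19: 19 <= 19 (stop) = 1 comparison(s) -> [-10, 3, 7, 19, 19, 21, 21]
Insert 21: 19 <= 21 (stop) = 1 comparison(s) -> [-10, 3, 7, 19, 19, 21, 21]
Insert 21: 21 <= 21 (stop) = 1 comparison(s) -> [-10, 3, 7, 19, 19, 21, 21]
Total comparisons: 1 + 2 + 3 + 1 + 1 + 1 = 9


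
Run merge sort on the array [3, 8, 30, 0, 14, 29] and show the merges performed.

Divide and conquer:
  Merge [8] + [30] -> [8, 30]
  Merge [3] + [8, 30] -> [3, 8, 30]
  Merge [14] + [29] -> [14, 29]
  Merge [0] + [14, 29] -> [0, 14, 29]
  Merge [3, 8, 30] + [0, 14, 29] -> [0, 3, 8, 14, 29, 30]


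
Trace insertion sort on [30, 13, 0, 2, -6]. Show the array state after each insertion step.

First element 30 is already 'sorted'
Insert 13: shifted 1 elements -> [13, 30, 0, 2, -6]
Insert 0: shifted 2 elements -> [0, 13, 30, 2, -6]
Insert 2: shifted 2 elements -> [0, 2, 13, 30, -6]
Insert -6: shifted 4 elements -> [-6, 0, 2, 13, 30]


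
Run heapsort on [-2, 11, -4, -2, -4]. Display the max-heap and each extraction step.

Build heap: [11, -2, -4, -2, -4]
Extract 11: [-2, -2, -4, -4, 11]
Extract -2: [-2, -4, -4, -2, 11]
Extract -2: [-4, -4, -2, -2, 11]
Extract -4: [-4, -4, -2, -2, 11]


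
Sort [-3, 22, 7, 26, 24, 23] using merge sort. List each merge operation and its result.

Divide and conquer:
  Merge [22] + [7] -> [7, 22]
  Merge [-3] + [7, 22] -> [-3, 7, 22]
  Merge [24] + [23] -> [23, 24]
  Merge [26] + [23, 24] -> [23, 24, 26]
  Merge [-3, 7, 22] + [23, 24, 26] -> [-3, 7, 22, 23, 24, 26]


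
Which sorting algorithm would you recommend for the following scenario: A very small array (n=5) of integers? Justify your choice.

Best choice: Insertion sort
Reason: For tiny inputs the O(n^2) overhead is negligible and insertion sort has minimal constant factors


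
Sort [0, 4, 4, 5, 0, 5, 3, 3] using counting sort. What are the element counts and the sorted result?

Count array: [2, 0, 0, 2, 2, 2]
(count[i] = number of elements equal to i)
Cumulative count: [2, 2, 2, 4, 6, 8]
Sorted: [0, 0, 3, 3, 4, 4, 5, 5]


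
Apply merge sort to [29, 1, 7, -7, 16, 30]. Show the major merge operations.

Divide and conquer:
  Merge [1] + [7] -> [1, 7]
  Merge [29] + [1, 7] -> [1, 7, 29]
  Merge [16] + [30] -> [16, 30]
  Merge [-7] + [16, 30] -> [-7, 16, 30]
  Merge [1, 7, 29] + [-7, 16, 30] -> [-7, 1, 7, 16, 29, 30]


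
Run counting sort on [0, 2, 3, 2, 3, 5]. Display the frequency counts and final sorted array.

Count array: [1, 0, 2, 2, 0, 1]
(count[i] = number of elements equal to i)
Cumulative count: [1, 1, 3, 5, 5, 6]
Sorted: [0, 2, 2, 3, 3, 5]


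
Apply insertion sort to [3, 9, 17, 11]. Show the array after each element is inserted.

First element 3 is already 'sorted'
Insert 9: shifted 0 elements -> [3, 9, 17, 11]
Insert 17: shifted 0 elements -> [3, 9, 17, 11]
Insert 11: shifted 1 elements -> [3, 9, 11, 17]


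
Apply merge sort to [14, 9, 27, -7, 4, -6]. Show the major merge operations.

Divide and conquer:
  Merge [9] + [27] -> [9, 27]
  Merge [14] + [9, 27] -> [9, 14, 27]
  Merge [4] + [-6] -> [-6, 4]
  Merge [-7] + [-6, 4] -> [-7, -6, 4]
  Merge [9, 14, 27] + [-7, -6, 4] -> [-7, -6, 4, 9, 14, 27]


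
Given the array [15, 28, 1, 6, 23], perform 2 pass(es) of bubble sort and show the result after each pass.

After pass 1: [15, 1, 6, 23, 28] (3 swaps)
After pass 2: [1, 6, 15, 23, 28] (2 swaps)
Total swaps: 5


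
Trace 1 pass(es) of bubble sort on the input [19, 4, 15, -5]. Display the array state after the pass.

After pass 1: [4, 15, -5, 19] (3 swaps)
Total swaps: 3


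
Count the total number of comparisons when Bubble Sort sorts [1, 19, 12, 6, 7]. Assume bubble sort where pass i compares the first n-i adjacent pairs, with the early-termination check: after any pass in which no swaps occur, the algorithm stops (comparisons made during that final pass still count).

Pass 1: compare adjacent pairs (0,1)..(3,4) = 4 comparison(s), 3 swap(s) -> [1, 12, 6, 7, 19]
Pass 2: compare adjacent pairs (0,1)..(2,3) = 3 comparison(s), 2 swap(s) -> [1, 6, 7, 12, 19]
Pass 3: compare adjacent pairs (0,1)..(1,2) = 2 comparison(s), 0 swap(s) -> [1, 6, 7, 12, 19]
No swaps in this pass, so bubble sort stops here.
Total comparisons: 4 + 3 + 2 = 9


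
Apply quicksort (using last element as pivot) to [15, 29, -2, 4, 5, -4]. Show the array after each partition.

Partition 1: pivot=-4 at index 0 -> [-4, 29, -2, 4, 5, 15]
Partition 2: pivot=15 at index 4 -> [-4, -2, 4, 5, 15, 29]
Partition 3: pivot=5 at index 3 -> [-4, -2, 4, 5, 15, 29]
Partition 4: pivot=4 at index 2 -> [-4, -2, 4, 5, 15, 29]


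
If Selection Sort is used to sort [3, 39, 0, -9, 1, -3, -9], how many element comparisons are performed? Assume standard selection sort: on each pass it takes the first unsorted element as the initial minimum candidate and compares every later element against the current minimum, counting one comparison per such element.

Pass 1: scan indices 1..6 for the minimum = 6 comparison(s); min is -9, place at index 0 -> [-9, 39, 0, 3, 1, -3, -9]
Pass 2: scan indices 2..6 for the minimum = 5 comparison(s); min is -9, place at index 1 -> [-9, -9, 0, 3, 1, -3, 39]
Pass 3: scan indices 3..6 for the minimum = 4 comparison(s); min is -3, place at index 2 -> [-9, -9, -3, 3, 1, 0, 39]
Pass 4: scan indices 4..6 for the minimum = 3 comparison(s); min is 0, place at index 3 -> [-9, -9, -3, 0, 1, 3, 39]
Pass 5: scan indices 5..6 for the minimum = 2 comparison(s); min is 1, place at index 4 -> [-9, -9, -3, 0, 1, 3, 39]
Pass 6: scan indices 6..6 for the minimum = 1 comparison(s); min is 3, place at index 5 -> [-9, -9, -3, 0, 1, 3, 39]
Selection sort always scans the whole unsorted suffix, so the count is (n-1) + (n-2) + ... + 1 = n(n-1)/2 = 7*6/2 = 21 regardless of the input order.
Total comparisons: 6 + 5 + 4 + 3 + 2 + 1 = 21


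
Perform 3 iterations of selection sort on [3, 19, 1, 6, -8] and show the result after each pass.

Pass 1: Select minimum -8 at index 4, swap -> [-8, 19, 1, 6, 3]
Pass 2: Select minimum 1 at index 2, swap -> [-8, 1, 19, 6, 3]
Pass 3: Select minimum 3 at index 4, swap -> [-8, 1, 3, 6, 19]


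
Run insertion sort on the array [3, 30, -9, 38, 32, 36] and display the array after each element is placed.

First element 3 is already 'sorted'
Insert 30: shifted 0 elements -> [3, 30, -9, 38, 32, 36]
Insert -9: shifted 2 elements -> [-9, 3, 30, 38, 32, 36]
Insert 38: shifted 0 elements -> [-9, 3, 30, 38, 32, 36]
Insert 32: shifted 1 elements -> [-9, 3, 30, 32, 38, 36]
Insert 36: shifted 1 elements -> [-9, 3, 30, 32, 36, 38]


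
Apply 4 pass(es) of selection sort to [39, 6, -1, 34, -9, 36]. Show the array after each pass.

Pass 1: Select minimum -9 at index 4, swap -> [-9, 6, -1, 34, 39, 36]
Pass 2: Select minimum -1 at index 2, swap -> [-9, -1, 6, 34, 39, 36]
Pass 3: Select minimum 6 at index 2, swap -> [-9, -1, 6, 34, 39, 36]
Pass 4: Select minimum 34 at index 3, swap -> [-9, -1, 6, 34, 39, 36]


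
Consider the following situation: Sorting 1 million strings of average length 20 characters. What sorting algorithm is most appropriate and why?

Best choice: MSD radix sort or Mergesort
Reason: MSD radix sort is a non-comparison sort that buckets the strings by successive character positions, running in time proportional to the total number of characters examined rather than O(n log n) string comparisons; mergesort is a stable O(n log n)-comparison alternative that works for arbitrary variable-length keys


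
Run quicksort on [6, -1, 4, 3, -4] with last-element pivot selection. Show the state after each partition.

Partition 1: pivot=-4 at index 0 -> [-4, -1, 4, 3, 6]
Partition 2: pivot=6 at index 4 -> [-4, -1, 4, 3, 6]
Partition 3: pivot=3 at index 2 -> [-4, -1, 3, 4, 6]


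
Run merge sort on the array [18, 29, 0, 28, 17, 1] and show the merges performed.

Divide and conquer:
  Merge [29] + [0] -> [0, 29]
  Merge [18] + [0, 29] -> [0, 18, 29]
  Merge [17] + [1] -> [1, 17]
  Merge [28] + [1, 17] -> [1, 17, 28]
  Merge [0, 18, 29] + [1, 17, 28] -> [0, 1, 17, 18, 28, 29]


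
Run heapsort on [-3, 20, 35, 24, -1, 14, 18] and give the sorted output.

Build heap: [35, 24, 18, 20, -1, 14, -3]
Extract 35: [24, 20, 18, -3, -1, 14, 35]
Extract 24: [20, 14, 18, -3, -1, 24, 35]
Extract 20: [18, 14, -1, -3, 20, 24, 35]
Extract 18: [14, -3, -1, 18, 20, 24, 35]
Extract 14: [-1, -3, 14, 18, 20, 24, 35]
Extract -1: [-3, -1, 14, 18, 20, 24, 35]


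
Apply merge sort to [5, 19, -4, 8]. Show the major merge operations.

Divide and conquer:
  Merge [5] + [19] -> [5, 19]
  Merge [-4] + [8] -> [-4, 8]
  Merge [5, 19] + [-4, 8] -> [-4, 5, 8, 19]


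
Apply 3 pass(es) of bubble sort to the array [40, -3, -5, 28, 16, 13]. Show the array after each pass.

After pass 1: [-3, -5, 28, 16, 13, 40] (5 swaps)
After pass 2: [-5, -3, 16, 13, 28, 40] (3 swaps)
After pass 3: [-5, -3, 13, 16, 28, 40] (1 swaps)
Total swaps: 9


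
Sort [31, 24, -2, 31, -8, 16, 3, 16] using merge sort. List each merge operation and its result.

Divide and conquer:
  Merge [31] + [24] -> [24, 31]
  Merge [-2] + [31] -> [-2, 31]
  Merge [24, 31] + [-2, 31] -> [-2, 24, 31, 31]
  Merge [-8] + [16] -> [-8, 16]
  Merge [3] + [16] -> [3, 16]
  Merge [-8, 16] + [3, 16] -> [-8, 3, 16, 16]
  Merge [-2, 24, 31, 31] + [-8, 3, 16, 16] -> [-8, -2, 3, 16, 16, 24, 31, 31]


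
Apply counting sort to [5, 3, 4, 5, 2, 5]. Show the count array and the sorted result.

Count array: [0, 0, 1, 1, 1, 3]
(count[i] = number of elements equal to i)
Cumulative count: [0, 0, 1, 2, 3, 6]
Sorted: [2, 3, 4, 5, 5, 5]


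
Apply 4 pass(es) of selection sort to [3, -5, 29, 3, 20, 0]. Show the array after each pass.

Pass 1: Select minimum -5 at index 1, swap -> [-5, 3, 29, 3, 20, 0]
Pass 2: Select minimum 0 at index 5, swap -> [-5, 0, 29, 3, 20, 3]
Pass 3: Select minimum 3 at index 3, swap -> [-5, 0, 3, 29, 20, 3]
Pass 4: Select minimum 3 at index 5, swap -> [-5, 0, 3, 3, 20, 29]


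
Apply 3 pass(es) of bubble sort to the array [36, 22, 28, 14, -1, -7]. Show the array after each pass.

After pass 1: [22, 28, 14, -1, -7, 36] (5 swaps)
After pass 2: [22, 14, -1, -7, 28, 36] (3 swaps)
After pass 3: [14, -1, -7, 22, 28, 36] (3 swaps)
Total swaps: 11


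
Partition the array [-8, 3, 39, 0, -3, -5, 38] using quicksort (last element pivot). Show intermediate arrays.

Partition 1: pivot=38 at index 5 -> [-8, 3, 0, -3, -5, 38, 39]
Partition 2: pivot=-5 at index 1 -> [-8, -5, 0, -3, 3, 38, 39]
Partition 3: pivot=3 at index 4 -> [-8, -5, 0, -3, 3, 38, 39]
Partition 4: pivot=-3 at index 2 -> [-8, -5, -3, 0, 3, 38, 39]


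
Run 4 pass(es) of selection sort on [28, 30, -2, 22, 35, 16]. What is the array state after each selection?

Pass 1: Select minimum -2 at index 2, swap -> [-2, 30, 28, 22, 35, 16]
Pass 2: Select minimum 16 at index 5, swap -> [-2, 16, 28, 22, 35, 30]
Pass 3: Select minimum 22 at index 3, swap -> [-2, 16, 22, 28, 35, 30]
Pass 4: Select minimum 28 at index 3, swap -> [-2, 16, 22, 28, 35, 30]


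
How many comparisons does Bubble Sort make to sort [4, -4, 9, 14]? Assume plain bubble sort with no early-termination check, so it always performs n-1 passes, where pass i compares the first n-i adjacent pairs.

Pass 1: compare adjacent pairs (0,1)..(2,3) = 3 comparison(s), 1 swap(s) -> [-4, 4, 9, 14]
Pass 2: compare adjacent pairs (0,1)..(1,2) = 2 comparison(s), 0 swap(s) -> [-4, 4, 9, 14]
Pass 3: compare adjacent pairs (0,1)..(0,1) = 1 comparison(s), 0 swap(s) -> [-4, 4, 9, 14]
Total comparisons: 3 + 2 + 1 = 6


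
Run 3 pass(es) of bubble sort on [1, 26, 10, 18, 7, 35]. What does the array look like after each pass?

After pass 1: [1, 10, 18, 7, 26, 35] (3 swaps)
After pass 2: [1, 10, 7, 18, 26, 35] (1 swaps)
After pass 3: [1, 7, 10, 18, 26, 35] (1 swaps)
Total swaps: 5


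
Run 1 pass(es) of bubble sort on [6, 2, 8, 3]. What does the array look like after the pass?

After pass 1: [2, 6, 3, 8] (2 swaps)
Total swaps: 2


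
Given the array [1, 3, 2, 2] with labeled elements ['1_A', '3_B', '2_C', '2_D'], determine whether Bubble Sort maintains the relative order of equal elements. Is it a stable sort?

Trace Bubble Sort on the labeled array (the key is the number; the letter only tracks identity):
  After pass 1: [1_A, 2_C, 2_D, 3_B]
  After pass 2: [1_A, 2_C, 2_D, 3_B] (no swaps, done)
Final order: [1_A, 2_C, 2_D, 3_B]
Equal keys:
  value 2: originally 2_C, 2_D; after sorting 2_C, 2_D -> order preserved
All equal keys kept their original relative order. Bubble Sort is stable: it only swaps adjacent elements when the left one is strictly greater, so equal keys never move past each other.
Answer: Stable


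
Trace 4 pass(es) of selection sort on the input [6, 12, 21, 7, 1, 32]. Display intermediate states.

Pass 1: Select minimum 1 at index 4, swap -> [1, 12, 21, 7, 6, 32]
Pass 2: Select minimum 6 at index 4, swap -> [1, 6, 21, 7, 12, 32]
Pass 3: Select minimum 7 at index 3, swap -> [1, 6, 7, 21, 12, 32]
Pass 4: Select minimum 12 at index 4, swap -> [1, 6, 7, 12, 21, 32]


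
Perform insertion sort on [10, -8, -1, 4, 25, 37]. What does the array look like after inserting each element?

First element 10 is already 'sorted'
Insert -8: shifted 1 elements -> [-8, 10, -1, 4, 25, 37]
Insert -1: shifted 1 elements -> [-8, -1, 10, 4, 25, 37]
Insert 4: shifted 1 elements -> [-8, -1, 4, 10, 25, 37]
Insert 25: shifted 0 elements -> [-8, -1, 4, 10, 25, 37]
Insert 37: shifted 0 elements -> [-8, -1, 4, 10, 25, 37]


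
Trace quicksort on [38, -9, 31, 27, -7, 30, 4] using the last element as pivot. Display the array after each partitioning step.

Partition 1: pivot=4 at index 2 -> [-9, -7, 4, 27, 38, 30, 31]
Partition 2: pivot=-7 at index 1 -> [-9, -7, 4, 27, 38, 30, 31]
Partition 3: pivot=31 at index 5 -> [-9, -7, 4, 27, 30, 31, 38]
Partition 4: pivot=30 at index 4 -> [-9, -7, 4, 27, 30, 31, 38]


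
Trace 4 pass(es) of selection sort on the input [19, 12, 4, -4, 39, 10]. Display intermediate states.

Pass 1: Select minimum -4 at index 3, swap -> [-4, 12, 4, 19, 39, 10]
Pass 2: Select minimum 4 at index 2, swap -> [-4, 4, 12, 19, 39, 10]
Pass 3: Select minimum 10 at index 5, swap -> [-4, 4, 10, 19, 39, 12]
Pass 4: Select minimum 12 at index 5, swap -> [-4, 4, 10, 12, 39, 19]


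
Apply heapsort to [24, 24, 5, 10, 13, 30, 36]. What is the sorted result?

Build heap: [36, 24, 30, 10, 13, 24, 5]
Extract 36: [30, 24, 24, 10, 13, 5, 36]
Extract 30: [24, 13, 24, 10, 5, 30, 36]
Extract 24: [24, 13, 5, 10, 24, 30, 36]
Extract 24: [13, 10, 5, 24, 24, 30, 36]
Extract 13: [10, 5, 13, 24, 24, 30, 36]
Extract 10: [5, 10, 13, 24, 24, 30, 36]


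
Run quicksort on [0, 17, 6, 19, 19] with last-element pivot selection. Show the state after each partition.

Partition 1: pivot=19 at index 4 -> [0, 17, 6, 19, 19]
Partition 2: pivot=19 at index 3 -> [0, 17, 6, 19, 19]
Partition 3: pivot=6 at index 1 -> [0, 6, 17, 19, 19]


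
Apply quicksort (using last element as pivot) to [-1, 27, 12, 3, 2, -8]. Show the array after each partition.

Partition 1: pivot=-8 at index 0 -> [-8, 27, 12, 3, 2, -1]
Partition 2: pivot=-1 at index 1 -> [-8, -1, 12, 3, 2, 27]
Partition 3: pivot=27 at index 5 -> [-8, -1, 12, 3, 2, 27]
Partition 4: pivot=2 at index 2 -> [-8, -1, 2, 3, 12, 27]
Partition 5: pivot=12 at index 4 -> [-8, -1, 2, 3, 12, 27]


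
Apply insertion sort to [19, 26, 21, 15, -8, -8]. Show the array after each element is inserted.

First element 19 is already 'sorted'
Insert 26: shifted 0 elements -> [19, 26, 21, 15, -8, -8]
Insert 21: shifted 1 elements -> [19, 21, 26, 15, -8, -8]
Insert 15: shifted 3 elements -> [15, 19, 21, 26, -8, -8]
Insert -8: shifted 4 elements -> [-8, 15, 19, 21, 26, -8]
Insert -8: shifted 4 elements -> [-8, -8, 15, 19, 21, 26]


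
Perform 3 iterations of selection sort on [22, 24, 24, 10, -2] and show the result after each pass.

Pass 1: Select minimum -2 at index 4, swap -> [-2, 24, 24, 10, 22]
Pass 2: Select minimum 10 at index 3, swap -> [-2, 10, 24, 24, 22]
Pass 3: Select minimum 22 at index 4, swap -> [-2, 10, 22, 24, 24]


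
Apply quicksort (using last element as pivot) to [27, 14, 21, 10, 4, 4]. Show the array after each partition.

Partition 1: pivot=4 at index 1 -> [4, 4, 21, 10, 27, 14]
Partition 2: pivot=14 at index 3 -> [4, 4, 10, 14, 27, 21]
Partition 3: pivot=21 at index 4 -> [4, 4, 10, 14, 21, 27]


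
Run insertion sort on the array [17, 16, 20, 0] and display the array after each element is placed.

First element 17 is already 'sorted'
Insert 16: shifted 1 elements -> [16, 17, 20, 0]
Insert 20: shifted 0 elements -> [16, 17, 20, 0]
Insert 0: shifted 3 elements -> [0, 16, 17, 20]


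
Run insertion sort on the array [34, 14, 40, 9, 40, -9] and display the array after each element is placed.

First element 34 is already 'sorted'
Insert 14: shifted 1 elements -> [14, 34, 40, 9, 40, -9]
Insert 40: shifted 0 elements -> [14, 34, 40, 9, 40, -9]
Insert 9: shifted 3 elements -> [9, 14, 34, 40, 40, -9]
Insert 40: shifted 0 elements -> [9, 14, 34, 40, 40, -9]
Insert -9: shifted 5 elements -> [-9, 9, 14, 34, 40, 40]


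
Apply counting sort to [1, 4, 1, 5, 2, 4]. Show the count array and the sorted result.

Count array: [0, 2, 1, 0, 2, 1]
(count[i] = number of elements equal to i)
Cumulative count: [0, 2, 3, 3, 5, 6]
Sorted: [1, 1, 2, 4, 4, 5]


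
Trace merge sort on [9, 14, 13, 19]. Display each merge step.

Divide and conquer:
  Merge [9] + [14] -> [9, 14]
  Merge [13] + [19] -> [13, 19]
  Merge [9, 14] + [13, 19] -> [9, 13, 14, 19]


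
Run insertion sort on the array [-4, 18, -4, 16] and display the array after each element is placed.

First element -4 is already 'sorted'
Insert 18: shifted 0 elements -> [-4, 18, -4, 16]
Insert -4: shifted 1 elements -> [-4, -4, 18, 16]
Insert 16: shifted 1 elements -> [-4, -4, 16, 18]


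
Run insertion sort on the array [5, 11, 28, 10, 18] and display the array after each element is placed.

First element 5 is already 'sorted'
Insert 11: shifted 0 elements -> [5, 11, 28, 10, 18]
Insert 28: shifted 0 elements -> [5, 11, 28, 10, 18]
Insert 10: shifted 2 elements -> [5, 10, 11, 28, 18]
Insert 18: shifted 1 elements -> [5, 10, 11, 18, 28]


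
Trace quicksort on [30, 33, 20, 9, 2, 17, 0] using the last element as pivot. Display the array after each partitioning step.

Partition 1: pivot=0 at index 0 -> [0, 33, 20, 9, 2, 17, 30]
Partition 2: pivot=30 at index 5 -> [0, 20, 9, 2, 17, 30, 33]
Partition 3: pivot=17 at index 3 -> [0, 9, 2, 17, 20, 30, 33]
Partition 4: pivot=2 at index 1 -> [0, 2, 9, 17, 20, 30, 33]


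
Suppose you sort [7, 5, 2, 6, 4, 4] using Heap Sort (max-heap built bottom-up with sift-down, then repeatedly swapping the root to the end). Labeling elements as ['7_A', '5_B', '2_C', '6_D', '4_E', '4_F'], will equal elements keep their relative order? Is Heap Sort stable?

Trace Heap Sort on the labeled array (the key is the number; the letter only tracks identity):
  Build max-heap: [7_A, 6_D, 4_F, 5_B, 4_E, 2_C]
  Swap root 7_A to index 5, re-heapify first 5 -> [6_D, 5_B, 4_F, 2_C, 4_E, 7_A]
  Swap root 6_D to index 4, re-heapify first 4 -> [5_B, 4_E, 4_F, 2_C, 6_D, 7_A]
  Swap root 5_B to index 3, re-heapify first 3 -> [4_E, 2_C, 4_F, 5_B, 6_D, 7_A]
  Swap root 4_E to index 2, re-heapify first 2 -> [4_F, 2_C, 4_E, 5_B, 6_D, 7_A]
  Swap root 4_F to index 1, re-heapify first 1 -> [2_C, 4_F, 4_E, 5_B, 6_D, 7_A]
Final order: [2_C, 4_F, 4_E, 5_B, 6_D, 7_A]
Equal keys:
  value 4: originally 4_E, 4_F; after sorting 4_F, 4_E -> order changed
Equal keys were reordered, so Heap Sort is not stable: heap construction and root-to-end swaps move elements without regard to the original order of equal keys. (One such input is enough; an unstable sort may happen to preserve order on other inputs, but it gives no guarantee.)
Answer: Not stable


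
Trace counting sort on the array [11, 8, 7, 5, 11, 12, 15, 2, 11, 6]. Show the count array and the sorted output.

Count array: [0, 0, 1, 0, 0, 1, 1, 1, 1, 0, 0, 3, 1, 0, 0, 1]
(count[i] = number of elements equal to i)
Cumulative count: [0, 0, 1, 1, 1, 2, 3, 4, 5, 5, 5, 8, 9, 9, 9, 10]
Sorted: [2, 5, 6, 7, 8, 11, 11, 11, 12, 15]


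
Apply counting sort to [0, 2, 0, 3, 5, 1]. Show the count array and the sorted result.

Count array: [2, 1, 1, 1, 0, 1]
(count[i] = number of elements equal to i)
Cumulative count: [2, 3, 4, 5, 5, 6]
Sorted: [0, 0, 1, 2, 3, 5]


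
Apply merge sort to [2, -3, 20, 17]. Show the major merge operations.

Divide and conquer:
  Merge [2] + [-3] -> [-3, 2]
  Merge [20] + [17] -> [17, 20]
  Merge [-3, 2] + [17, 20] -> [-3, 2, 17, 20]


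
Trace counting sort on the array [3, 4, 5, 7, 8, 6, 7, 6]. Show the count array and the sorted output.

Count array: [0, 0, 0, 1, 1, 1, 2, 2, 1]
(count[i] = number of elements equal to i)
Cumulative count: [0, 0, 0, 1, 2, 3, 5, 7, 8]
Sorted: [3, 4, 5, 6, 6, 7, 7, 8]


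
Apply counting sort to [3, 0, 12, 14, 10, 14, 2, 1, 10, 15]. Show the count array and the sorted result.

Count array: [1, 1, 1, 1, 0, 0, 0, 0, 0, 0, 2, 0, 1, 0, 2, 1]
(count[i] = number of elements equal to i)
Cumulative count: [1, 2, 3, 4, 4, 4, 4, 4, 4, 4, 6, 6, 7, 7, 9, 10]
Sorted: [0, 1, 2, 3, 10, 10, 12, 14, 14, 15]


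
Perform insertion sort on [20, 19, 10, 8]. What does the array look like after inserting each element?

First element 20 is already 'sorted'
Insert 19: shifted 1 elements -> [19, 20, 10, 8]
Insert 10: shifted 2 elements -> [10, 19, 20, 8]
Insert 8: shifted 3 elements -> [8, 10, 19, 20]


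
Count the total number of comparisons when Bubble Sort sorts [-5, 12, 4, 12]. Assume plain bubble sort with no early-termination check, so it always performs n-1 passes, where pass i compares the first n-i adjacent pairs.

Pass 1: compare adjacent pairs (0,1)..(2,3) = 3 comparison(s), 1 swap(s) -> [-5, 4, 12, 12]
Pass 2: compare adjacent pairs (0,1)..(1,2) = 2 comparison(s), 0 swap(s) -> [-5, 4, 12, 12]
Pass 3: compare adjacent pairs (0,1)..(0,1) = 1 comparison(s), 0 swap(s) -> [-5, 4, 12, 12]
Total comparisons: 3 + 2 + 1 = 6


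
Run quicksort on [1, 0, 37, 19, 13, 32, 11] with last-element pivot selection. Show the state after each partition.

Partition 1: pivot=11 at index 2 -> [1, 0, 11, 19, 13, 32, 37]
Partition 2: pivot=0 at index 0 -> [0, 1, 11, 19, 13, 32, 37]
Partition 3: pivot=37 at index 6 -> [0, 1, 11, 19, 13, 32, 37]
Partition 4: pivot=32 at index 5 -> [0, 1, 11, 19, 13, 32, 37]
Partition 5: pivot=13 at index 3 -> [0, 1, 11, 13, 19, 32, 37]


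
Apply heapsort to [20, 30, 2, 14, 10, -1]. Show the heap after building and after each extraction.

Build heap: [30, 20, 2, 14, 10, -1]
Extract 30: [20, 14, 2, -1, 10, 30]
Extract 20: [14, 10, 2, -1, 20, 30]
Extract 14: [10, -1, 2, 14, 20, 30]
Extract 10: [2, -1, 10, 14, 20, 30]
Extract 2: [-1, 2, 10, 14, 20, 30]


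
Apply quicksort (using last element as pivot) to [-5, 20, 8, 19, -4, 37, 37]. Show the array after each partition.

Partition 1: pivot=37 at index 6 -> [-5, 20, 8, 19, -4, 37, 37]
Partition 2: pivot=37 at index 5 -> [-5, 20, 8, 19, -4, 37, 37]
Partition 3: pivot=-4 at index 1 -> [-5, -4, 8, 19, 20, 37, 37]
Partition 4: pivot=20 at index 4 -> [-5, -4, 8, 19, 20, 37, 37]
Partition 5: pivot=19 at index 3 -> [-5, -4, 8, 19, 20, 37, 37]


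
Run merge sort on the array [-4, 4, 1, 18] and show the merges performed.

Divide and conquer:
  Merge [-4] + [4] -> [-4, 4]
  Merge [1] + [18] -> [1, 18]
  Merge [-4, 4] + [1, 18] -> [-4, 1, 4, 18]


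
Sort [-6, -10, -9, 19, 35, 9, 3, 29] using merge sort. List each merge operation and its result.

Divide and conquer:
  Merge [-6] + [-10] -> [-10, -6]
  Merge [-9] + [19] -> [-9, 19]
  Merge [-10, -6] + [-9, 19] -> [-10, -9, -6, 19]
  Merge [35] + [9] -> [9, 35]
  Merge [3] + [29] -> [3, 29]
  Merge [9, 35] + [3, 29] -> [3, 9, 29, 35]
  Merge [-10, -9, -6, 19] + [3, 9, 29, 35] -> [-10, -9, -6, 3, 9, 19, 29, 35]


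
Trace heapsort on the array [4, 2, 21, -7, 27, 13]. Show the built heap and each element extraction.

Build heap: [27, 4, 21, -7, 2, 13]
Extract 27: [21, 4, 13, -7, 2, 27]
Extract 21: [13, 4, 2, -7, 21, 27]
Extract 13: [4, -7, 2, 13, 21, 27]
Extract 4: [2, -7, 4, 13, 21, 27]
Extract 2: [-7, 2, 4, 13, 21, 27]


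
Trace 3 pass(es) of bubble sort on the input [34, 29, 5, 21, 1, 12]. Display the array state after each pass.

After pass 1: [29, 5, 21, 1, 12, 34] (5 swaps)
After pass 2: [5, 21, 1, 12, 29, 34] (4 swaps)
After pass 3: [5, 1, 12, 21, 29, 34] (2 swaps)
Total swaps: 11


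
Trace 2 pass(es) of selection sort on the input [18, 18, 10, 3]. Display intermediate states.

Pass 1: Select minimum 3 at index 3, swap -> [3, 18, 10, 18]
Pass 2: Select minimum 10 at index 2, swap -> [3, 10, 18, 18]


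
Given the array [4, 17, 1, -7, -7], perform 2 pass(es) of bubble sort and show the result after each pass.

After pass 1: [4, 1, -7, -7, 17] (3 swaps)
After pass 2: [1, -7, -7, 4, 17] (3 swaps)
Total swaps: 6


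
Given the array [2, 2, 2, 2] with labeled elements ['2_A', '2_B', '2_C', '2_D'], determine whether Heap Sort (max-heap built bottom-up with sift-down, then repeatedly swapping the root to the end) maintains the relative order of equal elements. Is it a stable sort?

Trace Heap Sort on the labeled array (the key is the number; the letter only tracks identity):
  Build max-heap: [2_A, 2_B, 2_C, 2_D]
  Swap root 2_A to index 3, re-heapify first 3 -> [2_D, 2_B, 2_C, 2_A]
  Swap root 2_D to index 2, re-heapify first 2 -> [2_C, 2_B, 2_D, 2_A]
  Swap root 2_C to index 1, re-heapify first 1 -> [2_B, 2_C, 2_D, 2_A]
Final order: [2_B, 2_C, 2_D, 2_A]
Equal keys:
  value 2: originally 2_A, 2_B, 2_C, 2_D; after sorting 2_B, 2_C, 2_D, 2_A -> order changed
Equal keys were reordered, so Heap Sort is not stable: heap construction and root-to-end swaps move elements without regard to the original order of equal keys. (One such input is enough; an unstable sort may happen to preserve order on other inputs, but it gives no guarantee.)
Answer: Not stable


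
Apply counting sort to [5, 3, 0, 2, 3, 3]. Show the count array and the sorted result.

Count array: [1, 0, 1, 3, 0, 1]
(count[i] = number of elements equal to i)
Cumulative count: [1, 1, 2, 5, 5, 6]
Sorted: [0, 2, 3, 3, 3, 5]


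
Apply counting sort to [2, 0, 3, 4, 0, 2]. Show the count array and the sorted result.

Count array: [2, 0, 2, 1, 1]
(count[i] = number of elements equal to i)
Cumulative count: [2, 2, 4, 5, 6]
Sorted: [0, 0, 2, 2, 3, 4]


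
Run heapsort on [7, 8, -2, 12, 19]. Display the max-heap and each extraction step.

Build heap: [19, 12, -2, 7, 8]
Extract 19: [12, 8, -2, 7, 19]
Extract 12: [8, 7, -2, 12, 19]
Extract 8: [7, -2, 8, 12, 19]
Extract 7: [-2, 7, 8, 12, 19]


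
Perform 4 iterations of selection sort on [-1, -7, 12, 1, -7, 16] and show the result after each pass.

Pass 1: Select minimum -7 at index 1, swap -> [-7, -1, 12, 1, -7, 16]
Pass 2: Select minimum -7 at index 4, swap -> [-7, -7, 12, 1, -1, 16]
Pass 3: Select minimum -1 at index 4, swap -> [-7, -7, -1, 1, 12, 16]
Pass 4: Select minimum 1 at index 3, swap -> [-7, -7, -1, 1, 12, 16]


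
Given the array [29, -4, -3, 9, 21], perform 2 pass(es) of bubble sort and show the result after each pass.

After pass 1: [-4, -3, 9, 21, 29] (4 swaps)
After pass 2: [-4, -3, 9, 21, 29] (0 swaps)
Total swaps: 4


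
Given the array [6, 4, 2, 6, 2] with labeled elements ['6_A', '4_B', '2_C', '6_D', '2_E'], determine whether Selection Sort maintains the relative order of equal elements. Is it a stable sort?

Trace Selection Sort on the labeled array (the key is the number; the letter only tracks identity):
  Pass 1: minimum of unsorted part is 2_C at index 2; swap it with 6_A at index 0 -> [2_C, 4_B, 6_A, 6_D, 2_E]
  Pass 2: minimum of unsorted part is 2_E at index 4; swap it with 4_B at index 1 -> [2_C, 2_E, 6_A, 6_D, 4_B]
  Pass 3: minimum of unsorted part is 4_B at index 4; swap it with 6_A at index 2 -> [2_C, 2_E, 4_B, 6_D, 6_A]
  Pass 4: minimum 6_D is already at index 3; no swap -> [2_C, 2_E, 4_B, 6_D, 6_A]
Final order: [2_C, 2_E, 4_B, 6_D, 6_A]
Equal keys:
  value 2: originally 2_C, 2_E; after sorting 2_C, 2_E -> order preserved
  value 6: originally 6_A, 6_D; after sorting 6_D, 6_A -> order changed
Equal keys were reordered, so Selection Sort is not stable: the long-range swap that moves the minimum into place can carry an element past an equal key. (One such input is enough; an unstable sort may happen to preserve order on other inputs, but it gives no guarantee.)
Answer: Not stable


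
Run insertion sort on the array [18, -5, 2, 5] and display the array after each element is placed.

First element 18 is already 'sorted'
Insert -5: shifted 1 elements -> [-5, 18, 2, 5]
Insert 2: shifted 1 elements -> [-5, 2, 18, 5]
Insert 5: shifted 1 elements -> [-5, 2, 5, 18]


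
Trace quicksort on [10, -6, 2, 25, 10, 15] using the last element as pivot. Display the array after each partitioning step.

Partition 1: pivot=15 at index 4 -> [10, -6, 2, 10, 15, 25]
Partition 2: pivot=10 at index 3 -> [10, -6, 2, 10, 15, 25]
Partition 3: pivot=2 at index 1 -> [-6, 2, 10, 10, 15, 25]


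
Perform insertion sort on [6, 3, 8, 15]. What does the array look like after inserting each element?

First element 6 is already 'sorted'
Insert 3: shifted 1 elements -> [3, 6, 8, 15]
Insert 8: shifted 0 elements -> [3, 6, 8, 15]
Insert 15: shifted 0 elements -> [3, 6, 8, 15]


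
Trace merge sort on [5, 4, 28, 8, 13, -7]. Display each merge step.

Divide and conquer:
  Merge [4] + [28] -> [4, 28]
  Merge [5] + [4, 28] -> [4, 5, 28]
  Merge [13] + [-7] -> [-7, 13]
  Merge [8] + [-7, 13] -> [-7, 8, 13]
  Merge [4, 5, 28] + [-7, 8, 13] -> [-7, 4, 5, 8, 13, 28]


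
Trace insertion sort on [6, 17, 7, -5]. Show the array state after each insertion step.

First element 6 is already 'sorted'
Insert 17: shifted 0 elements -> [6, 17, 7, -5]
Insert 7: shifted 1 elements -> [6, 7, 17, -5]
Insert -5: shifted 3 elements -> [-5, 6, 7, 17]


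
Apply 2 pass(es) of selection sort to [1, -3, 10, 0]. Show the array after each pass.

Pass 1: Select minimum -3 at index 1, swap -> [-3, 1, 10, 0]
Pass 2: Select minimum 0 at index 3, swap -> [-3, 0, 10, 1]


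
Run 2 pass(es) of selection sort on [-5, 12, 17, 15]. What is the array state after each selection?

Pass 1: Select minimum -5 at index 0, swap -> [-5, 12, 17, 15]
Pass 2: Select minimum 12 at index 1, swap -> [-5, 12, 17, 15]
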